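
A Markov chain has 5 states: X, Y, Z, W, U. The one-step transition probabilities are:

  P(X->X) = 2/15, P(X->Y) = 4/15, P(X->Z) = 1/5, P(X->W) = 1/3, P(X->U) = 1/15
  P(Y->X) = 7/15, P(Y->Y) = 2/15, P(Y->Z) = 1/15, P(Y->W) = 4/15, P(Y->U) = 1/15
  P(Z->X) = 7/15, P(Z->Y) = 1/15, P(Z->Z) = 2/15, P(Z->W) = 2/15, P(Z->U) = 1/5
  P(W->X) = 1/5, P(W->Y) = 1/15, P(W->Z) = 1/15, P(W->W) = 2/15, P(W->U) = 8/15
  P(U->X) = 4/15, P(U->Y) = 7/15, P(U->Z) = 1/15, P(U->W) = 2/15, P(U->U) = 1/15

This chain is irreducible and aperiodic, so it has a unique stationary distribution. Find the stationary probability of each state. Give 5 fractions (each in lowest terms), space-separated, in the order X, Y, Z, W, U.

The stationary distribution satisfies pi = pi * P, i.e.:
  pi_X = 2/15*pi_X + 7/15*pi_Y + 7/15*pi_Z + 1/5*pi_W + 4/15*pi_U
  pi_Y = 4/15*pi_X + 2/15*pi_Y + 1/15*pi_Z + 1/15*pi_W + 7/15*pi_U
  pi_Z = 1/5*pi_X + 1/15*pi_Y + 2/15*pi_Z + 1/15*pi_W + 1/15*pi_U
  pi_W = 1/3*pi_X + 4/15*pi_Y + 2/15*pi_Z + 2/15*pi_W + 2/15*pi_U
  pi_U = 1/15*pi_X + 1/15*pi_Y + 1/5*pi_Z + 8/15*pi_W + 1/15*pi_U
with normalization: pi_X + pi_Y + pi_Z + pi_W + pi_U = 1.

Using the first 4 balance equations plus normalization, the linear system A*pi = b is:
  [-13/15, 7/15, 7/15, 1/5, 4/15] . pi = 0
  [4/15, -13/15, 1/15, 1/15, 7/15] . pi = 0
  [1/5, 1/15, -13/15, 1/15, 1/15] . pi = 0
  [1/3, 4/15, 2/15, -13/15, 2/15] . pi = 0
  [1, 1, 1, 1, 1] . pi = 1

Solving yields:
  pi_X = 3550/12717
  pi_Y = 1777/8478
  pi_Z = 2831/25434
  pi_W = 2761/12717
  pi_U = 775/4239

Verification (pi * P):
  3550/12717*2/15 + 1777/8478*7/15 + 2831/25434*7/15 + 2761/12717*1/5 + 775/4239*4/15 = 3550/12717 = pi_X  (ok)
  3550/12717*4/15 + 1777/8478*2/15 + 2831/25434*1/15 + 2761/12717*1/15 + 775/4239*7/15 = 1777/8478 = pi_Y  (ok)
  3550/12717*1/5 + 1777/8478*1/15 + 2831/25434*2/15 + 2761/12717*1/15 + 775/4239*1/15 = 2831/25434 = pi_Z  (ok)
  3550/12717*1/3 + 1777/8478*4/15 + 2831/25434*2/15 + 2761/12717*2/15 + 775/4239*2/15 = 2761/12717 = pi_W  (ok)
  3550/12717*1/15 + 1777/8478*1/15 + 2831/25434*1/5 + 2761/12717*8/15 + 775/4239*1/15 = 775/4239 = pi_U  (ok)

Answer: 3550/12717 1777/8478 2831/25434 2761/12717 775/4239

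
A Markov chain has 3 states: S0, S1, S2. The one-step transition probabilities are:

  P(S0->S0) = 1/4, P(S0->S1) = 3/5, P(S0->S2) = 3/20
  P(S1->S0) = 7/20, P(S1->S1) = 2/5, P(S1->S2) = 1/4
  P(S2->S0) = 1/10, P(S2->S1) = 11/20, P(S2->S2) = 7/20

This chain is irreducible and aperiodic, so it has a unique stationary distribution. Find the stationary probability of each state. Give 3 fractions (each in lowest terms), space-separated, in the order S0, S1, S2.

The stationary distribution satisfies pi = pi * P, i.e.:
  pi_S0 = 1/4*pi_S0 + 7/20*pi_S1 + 1/10*pi_S2
  pi_S1 = 3/5*pi_S0 + 2/5*pi_S1 + 11/20*pi_S2
  pi_S2 = 3/20*pi_S0 + 1/4*pi_S1 + 7/20*pi_S2
with normalization: pi_S0 + pi_S1 + pi_S2 = 1.

Using the first 2 balance equations plus normalization, the linear system A*pi = b is:
  [-3/4, 7/20, 1/10] . pi = 0
  [3/5, -3/5, 11/20] . pi = 0
  [1, 1, 1] . pi = 1

Solving yields:
  pi_S0 = 101/386
  pi_S1 = 189/386
  pi_S2 = 48/193

Verification (pi * P):
  101/386*1/4 + 189/386*7/20 + 48/193*1/10 = 101/386 = pi_S0  (ok)
  101/386*3/5 + 189/386*2/5 + 48/193*11/20 = 189/386 = pi_S1  (ok)
  101/386*3/20 + 189/386*1/4 + 48/193*7/20 = 48/193 = pi_S2  (ok)

Answer: 101/386 189/386 48/193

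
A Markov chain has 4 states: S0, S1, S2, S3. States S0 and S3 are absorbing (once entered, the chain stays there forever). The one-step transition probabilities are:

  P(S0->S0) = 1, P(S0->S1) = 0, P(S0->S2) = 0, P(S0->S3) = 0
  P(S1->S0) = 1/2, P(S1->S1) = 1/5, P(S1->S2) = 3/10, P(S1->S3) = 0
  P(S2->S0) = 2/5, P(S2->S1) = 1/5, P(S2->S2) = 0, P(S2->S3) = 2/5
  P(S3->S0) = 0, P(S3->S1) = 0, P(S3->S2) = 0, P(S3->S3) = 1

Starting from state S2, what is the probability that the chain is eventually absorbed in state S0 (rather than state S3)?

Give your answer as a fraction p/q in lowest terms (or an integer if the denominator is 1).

Let a_i = P(absorbed in S0 | start in state i).
Boundary conditions: a_S0 = 1, a_S3 = 0.
For each transient state i, a_i = sum_j P(i->j) * a_j:
  a_S1 = 1/2*a_S0 + 1/5*a_S1 + 3/10*a_S2 + 0*a_S3
  a_S2 = 2/5*a_S0 + 1/5*a_S1 + 0*a_S2 + 2/5*a_S3

Substituting a_S0 = 1 and a_S3 = 0, rearrange to (I - Q) a = r where r[i] = P(i -> S0):
  [4/5, -3/10] . (a_S1, a_S2) = 1/2
  [-1/5, 1] . (a_S1, a_S2) = 2/5

Solving yields:
  a_S1 = 31/37
  a_S2 = 21/37

Starting state is S2, so the absorption probability is a_S2 = 21/37.

Answer: 21/37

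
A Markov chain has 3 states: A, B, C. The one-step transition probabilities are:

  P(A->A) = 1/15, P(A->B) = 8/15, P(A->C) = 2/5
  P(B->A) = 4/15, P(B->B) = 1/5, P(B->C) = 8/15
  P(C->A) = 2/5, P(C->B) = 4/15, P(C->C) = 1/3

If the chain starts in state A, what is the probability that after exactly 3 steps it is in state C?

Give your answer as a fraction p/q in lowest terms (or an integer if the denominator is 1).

Computing P^3 by repeated multiplication:
P^1 =
  A: [1/15, 8/15, 2/5]
  B: [4/15, 1/5, 8/15]
  C: [2/5, 4/15, 1/3]
P^2 =
  A: [23/75, 56/225, 4/9]
  B: [64/225, 73/225, 88/225]
  C: [52/225, 16/45, 31/75]
P^3 =
  A: [893/3375, 224/675, 454/1125]
  B: [884/3375, 361/1125, 1408/3375]
  C: [62/225, 1028/3375, 1417/3375]

(P^3)[A -> C] = 454/1125

Answer: 454/1125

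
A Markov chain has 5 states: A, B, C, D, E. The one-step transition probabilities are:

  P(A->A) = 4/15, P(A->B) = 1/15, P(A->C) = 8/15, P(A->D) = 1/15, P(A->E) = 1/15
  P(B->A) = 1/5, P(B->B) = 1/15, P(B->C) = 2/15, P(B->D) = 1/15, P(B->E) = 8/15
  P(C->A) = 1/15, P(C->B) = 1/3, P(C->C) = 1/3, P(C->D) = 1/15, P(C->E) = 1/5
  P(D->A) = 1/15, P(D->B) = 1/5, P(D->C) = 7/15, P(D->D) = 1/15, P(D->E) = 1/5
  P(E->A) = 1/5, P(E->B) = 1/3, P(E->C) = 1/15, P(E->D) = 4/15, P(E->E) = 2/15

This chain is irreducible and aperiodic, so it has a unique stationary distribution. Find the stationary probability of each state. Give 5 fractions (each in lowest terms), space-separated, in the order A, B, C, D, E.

The stationary distribution satisfies pi = pi * P, i.e.:
  pi_A = 4/15*pi_A + 1/5*pi_B + 1/15*pi_C + 1/15*pi_D + 1/5*pi_E
  pi_B = 1/15*pi_A + 1/15*pi_B + 1/3*pi_C + 1/5*pi_D + 1/3*pi_E
  pi_C = 8/15*pi_A + 2/15*pi_B + 1/3*pi_C + 7/15*pi_D + 1/15*pi_E
  pi_D = 1/15*pi_A + 1/15*pi_B + 1/15*pi_C + 1/15*pi_D + 4/15*pi_E
  pi_E = 1/15*pi_A + 8/15*pi_B + 1/5*pi_C + 1/5*pi_D + 2/15*pi_E
with normalization: pi_A + pi_B + pi_C + pi_D + pi_E = 1.

Using the first 4 balance equations plus normalization, the linear system A*pi = b is:
  [-11/15, 1/5, 1/15, 1/15, 1/5] . pi = 0
  [1/15, -14/15, 1/3, 1/5, 1/3] . pi = 0
  [8/15, 2/15, -2/3, 7/15, 1/15] . pi = 0
  [1/15, 1/15, 1/15, -14/15, 4/15] . pi = 0
  [1, 1, 1, 1, 1] . pi = 1

Solving yields:
  pi_A = 1555/9786
  pi_B = 3196/14679
  pi_C = 8041/29358
  pi_D = 3341/29358
  pi_E = 6919/29358

Verification (pi * P):
  1555/9786*4/15 + 3196/14679*1/5 + 8041/29358*1/15 + 3341/29358*1/15 + 6919/29358*1/5 = 1555/9786 = pi_A  (ok)
  1555/9786*1/15 + 3196/14679*1/15 + 8041/29358*1/3 + 3341/29358*1/5 + 6919/29358*1/3 = 3196/14679 = pi_B  (ok)
  1555/9786*8/15 + 3196/14679*2/15 + 8041/29358*1/3 + 3341/29358*7/15 + 6919/29358*1/15 = 8041/29358 = pi_C  (ok)
  1555/9786*1/15 + 3196/14679*1/15 + 8041/29358*1/15 + 3341/29358*1/15 + 6919/29358*4/15 = 3341/29358 = pi_D  (ok)
  1555/9786*1/15 + 3196/14679*8/15 + 8041/29358*1/5 + 3341/29358*1/5 + 6919/29358*2/15 = 6919/29358 = pi_E  (ok)

Answer: 1555/9786 3196/14679 8041/29358 3341/29358 6919/29358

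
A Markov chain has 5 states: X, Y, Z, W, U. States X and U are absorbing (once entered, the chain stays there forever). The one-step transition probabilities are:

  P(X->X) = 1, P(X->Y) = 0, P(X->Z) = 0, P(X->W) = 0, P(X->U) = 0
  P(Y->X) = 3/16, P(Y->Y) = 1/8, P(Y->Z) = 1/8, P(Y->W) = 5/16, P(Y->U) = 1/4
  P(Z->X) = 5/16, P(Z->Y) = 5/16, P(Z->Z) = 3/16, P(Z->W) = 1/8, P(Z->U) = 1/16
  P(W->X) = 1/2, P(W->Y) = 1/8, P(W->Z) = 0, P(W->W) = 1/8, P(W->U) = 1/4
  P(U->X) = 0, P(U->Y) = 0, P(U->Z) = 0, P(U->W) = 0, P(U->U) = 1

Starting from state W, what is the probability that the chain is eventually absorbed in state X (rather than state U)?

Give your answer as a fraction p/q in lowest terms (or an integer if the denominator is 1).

Let a_i = P(absorbed in X | start in state i).
Boundary conditions: a_X = 1, a_U = 0.
For each transient state i, a_i = sum_j P(i->j) * a_j:
  a_Y = 3/16*a_X + 1/8*a_Y + 1/8*a_Z + 5/16*a_W + 1/4*a_U
  a_Z = 5/16*a_X + 5/16*a_Y + 3/16*a_Z + 1/8*a_W + 1/16*a_U
  a_W = 1/2*a_X + 1/8*a_Y + 0*a_Z + 1/8*a_W + 1/4*a_U

Substituting a_X = 1 and a_U = 0, rearrange to (I - Q) a = r where r[i] = P(i -> X):
  [7/8, -1/8, -5/16] . (a_Y, a_Z, a_W) = 3/16
  [-5/16, 13/16, -1/8] . (a_Y, a_Z, a_W) = 5/16
  [-1/8, 0, 7/8] . (a_Y, a_Z, a_W) = 1/2

Solving yields:
  a_Y = 619/1135
  a_Z = 788/1135
  a_W = 737/1135

Starting state is W, so the absorption probability is a_W = 737/1135.

Answer: 737/1135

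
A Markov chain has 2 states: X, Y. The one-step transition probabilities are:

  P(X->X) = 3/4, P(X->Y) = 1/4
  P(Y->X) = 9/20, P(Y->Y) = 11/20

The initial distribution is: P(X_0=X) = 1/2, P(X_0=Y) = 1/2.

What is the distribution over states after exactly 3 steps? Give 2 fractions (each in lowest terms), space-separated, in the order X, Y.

Answer: 639/1000 361/1000

Derivation:
Propagating the distribution step by step (d_{t+1} = d_t * P):
d_0 = (X=1/2, Y=1/2)
  d_1[X] = 1/2*3/4 + 1/2*9/20 = 3/5
  d_1[Y] = 1/2*1/4 + 1/2*11/20 = 2/5
d_1 = (X=3/5, Y=2/5)
  d_2[X] = 3/5*3/4 + 2/5*9/20 = 63/100
  d_2[Y] = 3/5*1/4 + 2/5*11/20 = 37/100
d_2 = (X=63/100, Y=37/100)
  d_3[X] = 63/100*3/4 + 37/100*9/20 = 639/1000
  d_3[Y] = 63/100*1/4 + 37/100*11/20 = 361/1000
d_3 = (X=639/1000, Y=361/1000)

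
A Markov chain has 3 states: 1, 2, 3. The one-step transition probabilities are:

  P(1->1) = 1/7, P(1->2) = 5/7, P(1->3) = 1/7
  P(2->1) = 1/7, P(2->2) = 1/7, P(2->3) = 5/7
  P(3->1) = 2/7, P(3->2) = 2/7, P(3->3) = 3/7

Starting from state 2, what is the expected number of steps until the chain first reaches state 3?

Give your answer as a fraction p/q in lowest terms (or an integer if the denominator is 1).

Answer: 49/31

Derivation:
Let h_i = expected steps to first reach 3 from state i.
Boundary: h_3 = 0.
First-step equations for the other states:
  h_1 = 1 + 1/7*h_1 + 5/7*h_2 + 1/7*h_3
  h_2 = 1 + 1/7*h_1 + 1/7*h_2 + 5/7*h_3

Substituting h_3 = 0 and rearranging gives the linear system (I - Q) h = 1:
  [6/7, -5/7] . (h_1, h_2) = 1
  [-1/7, 6/7] . (h_1, h_2) = 1

Solving yields:
  h_1 = 77/31
  h_2 = 49/31

Starting state is 2, so the expected hitting time is h_2 = 49/31.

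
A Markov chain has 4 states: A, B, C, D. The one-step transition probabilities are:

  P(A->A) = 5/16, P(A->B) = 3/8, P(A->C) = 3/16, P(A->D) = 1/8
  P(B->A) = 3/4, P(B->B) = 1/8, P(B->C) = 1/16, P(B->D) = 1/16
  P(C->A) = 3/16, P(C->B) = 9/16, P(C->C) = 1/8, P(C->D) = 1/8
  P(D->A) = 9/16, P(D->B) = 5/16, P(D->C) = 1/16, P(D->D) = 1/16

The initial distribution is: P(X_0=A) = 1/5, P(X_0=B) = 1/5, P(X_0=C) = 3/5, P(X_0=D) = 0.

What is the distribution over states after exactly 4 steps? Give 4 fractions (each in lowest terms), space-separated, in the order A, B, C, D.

Answer: 75533/163840 20569/65536 20719/163840 32331/327680

Derivation:
Propagating the distribution step by step (d_{t+1} = d_t * P):
d_0 = (A=1/5, B=1/5, C=3/5, D=0)
  d_1[A] = 1/5*5/16 + 1/5*3/4 + 3/5*3/16 + 0*9/16 = 13/40
  d_1[B] = 1/5*3/8 + 1/5*1/8 + 3/5*9/16 + 0*5/16 = 7/16
  d_1[C] = 1/5*3/16 + 1/5*1/16 + 3/5*1/8 + 0*1/16 = 1/8
  d_1[D] = 1/5*1/8 + 1/5*1/16 + 3/5*1/8 + 0*1/16 = 9/80
d_1 = (A=13/40, B=7/16, C=1/8, D=9/80)
  d_2[A] = 13/40*5/16 + 7/16*3/4 + 1/8*3/16 + 9/80*9/16 = 661/1280
  d_2[B] = 13/40*3/8 + 7/16*1/8 + 1/8*9/16 + 9/80*5/16 = 361/1280
  d_2[C] = 13/40*3/16 + 7/16*1/16 + 1/8*1/8 + 9/80*1/16 = 71/640
  d_2[D] = 13/40*1/8 + 7/16*1/16 + 1/8*1/8 + 9/80*1/16 = 29/320
d_2 = (A=661/1280, B=361/1280, C=71/640, D=29/320)
  d_3[A] = 661/1280*5/16 + 361/1280*3/4 + 71/640*3/16 + 29/320*9/16 = 9107/20480
  d_3[B] = 661/1280*3/8 + 361/1280*1/8 + 71/640*9/16 + 29/320*5/16 = 3273/10240
  d_3[C] = 661/1280*3/16 + 361/1280*1/16 + 71/640*1/8 + 29/320*1/16 = 343/2560
  d_3[D] = 661/1280*1/8 + 361/1280*1/16 + 71/640*1/8 + 29/320*1/16 = 2083/20480
d_3 = (A=9107/20480, B=3273/10240, C=343/2560, D=2083/20480)
  d_4[A] = 9107/20480*5/16 + 3273/10240*3/4 + 343/2560*3/16 + 2083/20480*9/16 = 75533/163840
  d_4[B] = 9107/20480*3/8 + 3273/10240*1/8 + 343/2560*9/16 + 2083/20480*5/16 = 20569/65536
  d_4[C] = 9107/20480*3/16 + 3273/10240*1/16 + 343/2560*1/8 + 2083/20480*1/16 = 20719/163840
  d_4[D] = 9107/20480*1/8 + 3273/10240*1/16 + 343/2560*1/8 + 2083/20480*1/16 = 32331/327680
d_4 = (A=75533/163840, B=20569/65536, C=20719/163840, D=32331/327680)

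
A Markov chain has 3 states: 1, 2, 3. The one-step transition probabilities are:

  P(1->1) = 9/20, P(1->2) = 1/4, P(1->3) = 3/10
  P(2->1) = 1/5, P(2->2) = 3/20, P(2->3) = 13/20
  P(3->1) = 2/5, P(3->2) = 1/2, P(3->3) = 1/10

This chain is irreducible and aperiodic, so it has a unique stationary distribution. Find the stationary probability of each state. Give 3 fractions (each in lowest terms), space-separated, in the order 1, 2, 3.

Answer: 176/493 150/493 167/493

Derivation:
The stationary distribution satisfies pi = pi * P, i.e.:
  pi_1 = 9/20*pi_1 + 1/5*pi_2 + 2/5*pi_3
  pi_2 = 1/4*pi_1 + 3/20*pi_2 + 1/2*pi_3
  pi_3 = 3/10*pi_1 + 13/20*pi_2 + 1/10*pi_3
with normalization: pi_1 + pi_2 + pi_3 = 1.

Using the first 2 balance equations plus normalization, the linear system A*pi = b is:
  [-11/20, 1/5, 2/5] . pi = 0
  [1/4, -17/20, 1/2] . pi = 0
  [1, 1, 1] . pi = 1

Solving yields:
  pi_1 = 176/493
  pi_2 = 150/493
  pi_3 = 167/493

Verification (pi * P):
  176/493*9/20 + 150/493*1/5 + 167/493*2/5 = 176/493 = pi_1  (ok)
  176/493*1/4 + 150/493*3/20 + 167/493*1/2 = 150/493 = pi_2  (ok)
  176/493*3/10 + 150/493*13/20 + 167/493*1/10 = 167/493 = pi_3  (ok)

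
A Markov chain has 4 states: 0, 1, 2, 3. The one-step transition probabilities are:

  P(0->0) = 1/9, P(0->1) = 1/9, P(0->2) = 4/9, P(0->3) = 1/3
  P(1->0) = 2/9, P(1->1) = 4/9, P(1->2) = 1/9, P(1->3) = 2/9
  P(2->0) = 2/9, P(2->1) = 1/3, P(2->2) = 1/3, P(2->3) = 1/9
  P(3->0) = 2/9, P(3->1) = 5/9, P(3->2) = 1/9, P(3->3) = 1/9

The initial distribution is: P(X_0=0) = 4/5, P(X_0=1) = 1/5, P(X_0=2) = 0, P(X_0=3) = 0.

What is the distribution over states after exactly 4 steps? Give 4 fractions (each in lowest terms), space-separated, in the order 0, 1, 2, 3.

Answer: 2188/10935 12283/32805 1505/6561 6433/32805

Derivation:
Propagating the distribution step by step (d_{t+1} = d_t * P):
d_0 = (0=4/5, 1=1/5, 2=0, 3=0)
  d_1[0] = 4/5*1/9 + 1/5*2/9 + 0*2/9 + 0*2/9 = 2/15
  d_1[1] = 4/5*1/9 + 1/5*4/9 + 0*1/3 + 0*5/9 = 8/45
  d_1[2] = 4/5*4/9 + 1/5*1/9 + 0*1/3 + 0*1/9 = 17/45
  d_1[3] = 4/5*1/3 + 1/5*2/9 + 0*1/9 + 0*1/9 = 14/45
d_1 = (0=2/15, 1=8/45, 2=17/45, 3=14/45)
  d_2[0] = 2/15*1/9 + 8/45*2/9 + 17/45*2/9 + 14/45*2/9 = 28/135
  d_2[1] = 2/15*1/9 + 8/45*4/9 + 17/45*1/3 + 14/45*5/9 = 53/135
  d_2[2] = 2/15*4/9 + 8/45*1/9 + 17/45*1/3 + 14/45*1/9 = 97/405
  d_2[3] = 2/15*1/3 + 8/45*2/9 + 17/45*1/9 + 14/45*1/9 = 13/81
d_2 = (0=28/135, 1=53/135, 2=97/405, 3=13/81)
  d_3[0] = 28/135*1/9 + 53/135*2/9 + 97/405*2/9 + 13/81*2/9 = 242/1215
  d_3[1] = 28/135*1/9 + 53/135*4/9 + 97/405*1/3 + 13/81*5/9 = 1336/3645
  d_3[2] = 28/135*4/9 + 53/135*1/9 + 97/405*1/3 + 13/81*1/9 = 851/3645
  d_3[3] = 28/135*1/3 + 53/135*2/9 + 97/405*1/9 + 13/81*1/9 = 244/1215
d_3 = (0=242/1215, 1=1336/3645, 2=851/3645, 3=244/1215)
  d_4[0] = 242/1215*1/9 + 1336/3645*2/9 + 851/3645*2/9 + 244/1215*2/9 = 2188/10935
  d_4[1] = 242/1215*1/9 + 1336/3645*4/9 + 851/3645*1/3 + 244/1215*5/9 = 12283/32805
  d_4[2] = 242/1215*4/9 + 1336/3645*1/9 + 851/3645*1/3 + 244/1215*1/9 = 1505/6561
  d_4[3] = 242/1215*1/3 + 1336/3645*2/9 + 851/3645*1/9 + 244/1215*1/9 = 6433/32805
d_4 = (0=2188/10935, 1=12283/32805, 2=1505/6561, 3=6433/32805)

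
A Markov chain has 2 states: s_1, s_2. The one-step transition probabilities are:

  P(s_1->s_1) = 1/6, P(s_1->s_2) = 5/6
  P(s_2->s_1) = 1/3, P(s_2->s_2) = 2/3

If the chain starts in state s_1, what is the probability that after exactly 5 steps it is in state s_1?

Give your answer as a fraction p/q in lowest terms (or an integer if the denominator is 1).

Answer: 2221/7776

Derivation:
Computing P^5 by repeated multiplication:
P^1 =
  s_1: [1/6, 5/6]
  s_2: [1/3, 2/3]
P^2 =
  s_1: [11/36, 25/36]
  s_2: [5/18, 13/18]
P^3 =
  s_1: [61/216, 155/216]
  s_2: [31/108, 77/108]
P^4 =
  s_1: [371/1296, 925/1296]
  s_2: [185/648, 463/648]
P^5 =
  s_1: [2221/7776, 5555/7776]
  s_2: [1111/3888, 2777/3888]

(P^5)[s_1 -> s_1] = 2221/7776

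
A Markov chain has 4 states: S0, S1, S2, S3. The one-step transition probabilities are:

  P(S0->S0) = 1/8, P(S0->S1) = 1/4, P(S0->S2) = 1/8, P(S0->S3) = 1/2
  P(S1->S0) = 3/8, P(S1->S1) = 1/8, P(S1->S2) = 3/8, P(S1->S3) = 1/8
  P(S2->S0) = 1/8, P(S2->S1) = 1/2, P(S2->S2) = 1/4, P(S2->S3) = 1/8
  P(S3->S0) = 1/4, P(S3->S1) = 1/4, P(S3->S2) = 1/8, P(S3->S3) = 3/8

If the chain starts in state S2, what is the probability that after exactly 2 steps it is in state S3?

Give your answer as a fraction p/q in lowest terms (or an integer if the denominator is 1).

Computing P^2 by repeated multiplication:
P^1 =
  S0: [1/8, 1/4, 1/8, 1/2]
  S1: [3/8, 1/8, 3/8, 1/8]
  S2: [1/8, 1/2, 1/4, 1/8]
  S3: [1/4, 1/4, 1/8, 3/8]
P^2 =
  S0: [1/4, 1/4, 13/64, 19/64]
  S1: [11/64, 21/64, 13/64, 19/64]
  S2: [17/64, 1/4, 9/32, 13/64]
  S3: [15/64, 1/4, 13/64, 5/16]

(P^2)[S2 -> S3] = 13/64

Answer: 13/64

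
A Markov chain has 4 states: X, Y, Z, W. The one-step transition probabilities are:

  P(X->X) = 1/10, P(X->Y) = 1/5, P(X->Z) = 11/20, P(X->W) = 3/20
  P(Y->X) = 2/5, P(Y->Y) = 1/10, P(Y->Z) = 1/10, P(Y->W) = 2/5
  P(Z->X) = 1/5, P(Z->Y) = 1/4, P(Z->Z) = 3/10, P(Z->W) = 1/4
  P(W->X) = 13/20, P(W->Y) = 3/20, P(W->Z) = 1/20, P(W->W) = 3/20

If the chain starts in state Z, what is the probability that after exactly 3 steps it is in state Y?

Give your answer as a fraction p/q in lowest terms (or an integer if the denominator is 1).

Computing P^3 by repeated multiplication:
P^1 =
  X: [1/10, 1/5, 11/20, 3/20]
  Y: [2/5, 1/10, 1/10, 2/5]
  Z: [1/5, 1/4, 3/10, 1/4]
  W: [13/20, 3/20, 1/20, 3/20]
P^2 =
  X: [119/400, 1/5, 99/400, 51/200]
  Y: [9/25, 7/40, 7/25, 37/200]
  Z: [137/400, 71/400, 19/80, 97/400]
  W: [93/400, 9/50, 79/200, 77/400]
P^3 =
  X: [13/40, 1437/8000, 433/1600, 899/4000]
  Y: [1129/4000, 749/4000, 247/800, 887/4000]
  Z: [2483/8000, 91/500, 579/2000, 349/1600]
  W: [479/1600, 1537/8000, 137/500, 469/2000]

(P^3)[Z -> Y] = 91/500

Answer: 91/500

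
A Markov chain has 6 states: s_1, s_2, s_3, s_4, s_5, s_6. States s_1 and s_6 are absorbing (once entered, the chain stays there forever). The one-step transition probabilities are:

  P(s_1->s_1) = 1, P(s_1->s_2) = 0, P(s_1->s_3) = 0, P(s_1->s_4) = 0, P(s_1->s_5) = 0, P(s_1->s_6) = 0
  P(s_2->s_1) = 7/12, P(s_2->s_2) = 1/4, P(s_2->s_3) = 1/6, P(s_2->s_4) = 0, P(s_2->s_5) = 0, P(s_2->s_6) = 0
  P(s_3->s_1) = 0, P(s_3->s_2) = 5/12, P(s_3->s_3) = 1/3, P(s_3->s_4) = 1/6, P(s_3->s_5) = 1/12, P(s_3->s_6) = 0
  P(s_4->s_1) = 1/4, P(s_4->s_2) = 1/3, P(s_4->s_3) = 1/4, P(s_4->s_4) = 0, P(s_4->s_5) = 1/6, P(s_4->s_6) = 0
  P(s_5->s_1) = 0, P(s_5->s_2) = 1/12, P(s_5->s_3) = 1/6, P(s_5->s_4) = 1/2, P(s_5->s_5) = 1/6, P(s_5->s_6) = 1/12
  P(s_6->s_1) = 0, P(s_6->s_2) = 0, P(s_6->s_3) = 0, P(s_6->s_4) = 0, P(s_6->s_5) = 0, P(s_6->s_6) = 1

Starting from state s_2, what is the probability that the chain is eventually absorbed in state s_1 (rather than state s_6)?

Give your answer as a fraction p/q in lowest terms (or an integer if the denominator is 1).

Let a_i = P(absorbed in s_1 | start in state i).
Boundary conditions: a_s_1 = 1, a_s_6 = 0.
For each transient state i, a_i = sum_j P(i->j) * a_j:
  a_s_2 = 7/12*a_s_1 + 1/4*a_s_2 + 1/6*a_s_3 + 0*a_s_4 + 0*a_s_5 + 0*a_s_6
  a_s_3 = 0*a_s_1 + 5/12*a_s_2 + 1/3*a_s_3 + 1/6*a_s_4 + 1/12*a_s_5 + 0*a_s_6
  a_s_4 = 1/4*a_s_1 + 1/3*a_s_2 + 1/4*a_s_3 + 0*a_s_4 + 1/6*a_s_5 + 0*a_s_6
  a_s_5 = 0*a_s_1 + 1/12*a_s_2 + 1/6*a_s_3 + 1/2*a_s_4 + 1/6*a_s_5 + 1/12*a_s_6

Substituting a_s_1 = 1 and a_s_6 = 0, rearrange to (I - Q) a = r where r[i] = P(i -> s_1):
  [3/4, -1/6, 0, 0] . (a_s_2, a_s_3, a_s_4, a_s_5) = 7/12
  [-5/12, 2/3, -1/6, -1/12] . (a_s_2, a_s_3, a_s_4, a_s_5) = 0
  [-1/3, -1/4, 1, -1/6] . (a_s_2, a_s_3, a_s_4, a_s_5) = 1/4
  [-1/12, -1/6, -1/2, 5/6] . (a_s_2, a_s_3, a_s_4, a_s_5) = 0

Solving yields:
  a_s_2 = 2717/2733
  a_s_3 = 887/911
  a_s_4 = 1769/1822
  a_s_5 = 2396/2733

Starting state is s_2, so the absorption probability is a_s_2 = 2717/2733.

Answer: 2717/2733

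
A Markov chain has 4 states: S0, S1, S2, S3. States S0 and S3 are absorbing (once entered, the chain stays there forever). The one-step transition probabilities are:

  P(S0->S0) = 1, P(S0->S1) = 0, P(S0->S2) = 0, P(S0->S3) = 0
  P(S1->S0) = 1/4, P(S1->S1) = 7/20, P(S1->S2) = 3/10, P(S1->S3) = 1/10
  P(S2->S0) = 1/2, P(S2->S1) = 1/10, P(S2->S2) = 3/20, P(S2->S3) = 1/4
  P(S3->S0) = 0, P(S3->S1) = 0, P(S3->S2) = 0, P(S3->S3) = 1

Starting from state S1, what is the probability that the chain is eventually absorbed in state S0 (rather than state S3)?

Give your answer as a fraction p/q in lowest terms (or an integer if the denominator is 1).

Let a_i = P(absorbed in S0 | start in state i).
Boundary conditions: a_S0 = 1, a_S3 = 0.
For each transient state i, a_i = sum_j P(i->j) * a_j:
  a_S1 = 1/4*a_S0 + 7/20*a_S1 + 3/10*a_S2 + 1/10*a_S3
  a_S2 = 1/2*a_S0 + 1/10*a_S1 + 3/20*a_S2 + 1/4*a_S3

Substituting a_S0 = 1 and a_S3 = 0, rearrange to (I - Q) a = r where r[i] = P(i -> S0):
  [13/20, -3/10] . (a_S1, a_S2) = 1/4
  [-1/10, 17/20] . (a_S1, a_S2) = 1/2

Solving yields:
  a_S1 = 145/209
  a_S2 = 140/209

Starting state is S1, so the absorption probability is a_S1 = 145/209.

Answer: 145/209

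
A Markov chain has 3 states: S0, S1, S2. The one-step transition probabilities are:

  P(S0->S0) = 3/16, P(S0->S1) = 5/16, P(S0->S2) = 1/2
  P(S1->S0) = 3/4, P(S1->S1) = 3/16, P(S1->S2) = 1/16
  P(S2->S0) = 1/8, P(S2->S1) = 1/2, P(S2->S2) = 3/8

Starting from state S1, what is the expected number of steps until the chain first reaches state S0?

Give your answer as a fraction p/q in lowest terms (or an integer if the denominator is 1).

Let h_i = expected steps to first reach S0 from state i.
Boundary: h_S0 = 0.
First-step equations for the other states:
  h_S1 = 1 + 3/4*h_S0 + 3/16*h_S1 + 1/16*h_S2
  h_S2 = 1 + 1/8*h_S0 + 1/2*h_S1 + 3/8*h_S2

Substituting h_S0 = 0 and rearranging gives the linear system (I - Q) h = 1:
  [13/16, -1/16] . (h_S1, h_S2) = 1
  [-1/2, 5/8] . (h_S1, h_S2) = 1

Solving yields:
  h_S1 = 88/61
  h_S2 = 168/61

Starting state is S1, so the expected hitting time is h_S1 = 88/61.

Answer: 88/61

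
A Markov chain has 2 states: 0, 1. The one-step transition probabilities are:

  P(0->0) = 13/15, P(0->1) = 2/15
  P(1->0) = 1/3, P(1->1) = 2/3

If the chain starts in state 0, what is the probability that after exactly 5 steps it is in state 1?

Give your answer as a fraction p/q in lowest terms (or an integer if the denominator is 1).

Answer: 207602/759375

Derivation:
Computing P^5 by repeated multiplication:
P^1 =
  0: [13/15, 2/15]
  1: [1/3, 2/3]
P^2 =
  0: [179/225, 46/225]
  1: [23/45, 22/45]
P^3 =
  0: [2557/3375, 818/3375]
  1: [409/675, 266/675]
P^4 =
  0: [37331/50625, 13294/50625]
  1: [6647/10125, 3478/10125]
P^5 =
  0: [551773/759375, 207602/759375]
  1: [103801/151875, 48074/151875]

(P^5)[0 -> 1] = 207602/759375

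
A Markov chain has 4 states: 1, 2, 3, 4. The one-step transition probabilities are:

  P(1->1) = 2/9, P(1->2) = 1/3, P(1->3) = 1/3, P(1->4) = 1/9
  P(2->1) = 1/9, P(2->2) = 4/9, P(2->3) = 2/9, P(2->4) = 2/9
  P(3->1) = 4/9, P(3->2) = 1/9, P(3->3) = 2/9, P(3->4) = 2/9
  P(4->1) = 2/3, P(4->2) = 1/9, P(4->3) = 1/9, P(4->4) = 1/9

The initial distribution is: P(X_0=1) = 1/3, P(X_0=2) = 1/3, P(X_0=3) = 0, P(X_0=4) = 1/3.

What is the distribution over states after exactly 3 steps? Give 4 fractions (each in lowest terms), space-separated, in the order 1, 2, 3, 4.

Propagating the distribution step by step (d_{t+1} = d_t * P):
d_0 = (1=1/3, 2=1/3, 3=0, 4=1/3)
  d_1[1] = 1/3*2/9 + 1/3*1/9 + 0*4/9 + 1/3*2/3 = 1/3
  d_1[2] = 1/3*1/3 + 1/3*4/9 + 0*1/9 + 1/3*1/9 = 8/27
  d_1[3] = 1/3*1/3 + 1/3*2/9 + 0*2/9 + 1/3*1/9 = 2/9
  d_1[4] = 1/3*1/9 + 1/3*2/9 + 0*2/9 + 1/3*1/9 = 4/27
d_1 = (1=1/3, 2=8/27, 3=2/9, 4=4/27)
  d_2[1] = 1/3*2/9 + 8/27*1/9 + 2/9*4/9 + 4/27*2/3 = 74/243
  d_2[2] = 1/3*1/3 + 8/27*4/9 + 2/9*1/9 + 4/27*1/9 = 23/81
  d_2[3] = 1/3*1/3 + 8/27*2/9 + 2/9*2/9 + 4/27*1/9 = 59/243
  d_2[4] = 1/3*1/9 + 8/27*2/9 + 2/9*2/9 + 4/27*1/9 = 41/243
d_2 = (1=74/243, 2=23/81, 3=59/243, 4=41/243)
  d_3[1] = 74/243*2/9 + 23/81*1/9 + 59/243*4/9 + 41/243*2/3 = 233/729
  d_3[2] = 74/243*1/3 + 23/81*4/9 + 59/243*1/9 + 41/243*1/9 = 598/2187
  d_3[3] = 74/243*1/3 + 23/81*2/9 + 59/243*2/9 + 41/243*1/9 = 173/729
  d_3[4] = 74/243*1/9 + 23/81*2/9 + 59/243*2/9 + 41/243*1/9 = 371/2187
d_3 = (1=233/729, 2=598/2187, 3=173/729, 4=371/2187)

Answer: 233/729 598/2187 173/729 371/2187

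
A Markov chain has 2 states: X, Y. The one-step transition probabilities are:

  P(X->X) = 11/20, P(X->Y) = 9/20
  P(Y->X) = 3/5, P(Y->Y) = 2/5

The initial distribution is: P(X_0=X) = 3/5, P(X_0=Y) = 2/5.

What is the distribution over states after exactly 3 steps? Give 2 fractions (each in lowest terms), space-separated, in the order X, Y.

Propagating the distribution step by step (d_{t+1} = d_t * P):
d_0 = (X=3/5, Y=2/5)
  d_1[X] = 3/5*11/20 + 2/5*3/5 = 57/100
  d_1[Y] = 3/5*9/20 + 2/5*2/5 = 43/100
d_1 = (X=57/100, Y=43/100)
  d_2[X] = 57/100*11/20 + 43/100*3/5 = 1143/2000
  d_2[Y] = 57/100*9/20 + 43/100*2/5 = 857/2000
d_2 = (X=1143/2000, Y=857/2000)
  d_3[X] = 1143/2000*11/20 + 857/2000*3/5 = 22857/40000
  d_3[Y] = 1143/2000*9/20 + 857/2000*2/5 = 17143/40000
d_3 = (X=22857/40000, Y=17143/40000)

Answer: 22857/40000 17143/40000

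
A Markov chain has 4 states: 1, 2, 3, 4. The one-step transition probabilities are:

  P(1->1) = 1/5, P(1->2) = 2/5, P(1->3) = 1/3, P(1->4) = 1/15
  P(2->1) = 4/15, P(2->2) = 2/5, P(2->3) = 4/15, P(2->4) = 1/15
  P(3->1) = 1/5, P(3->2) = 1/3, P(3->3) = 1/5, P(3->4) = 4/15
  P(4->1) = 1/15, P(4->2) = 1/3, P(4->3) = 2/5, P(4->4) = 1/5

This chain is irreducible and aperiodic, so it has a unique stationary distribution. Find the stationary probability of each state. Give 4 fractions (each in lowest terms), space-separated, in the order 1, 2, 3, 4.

The stationary distribution satisfies pi = pi * P, i.e.:
  pi_1 = 1/5*pi_1 + 4/15*pi_2 + 1/5*pi_3 + 1/15*pi_4
  pi_2 = 2/5*pi_1 + 2/5*pi_2 + 1/3*pi_3 + 1/3*pi_4
  pi_3 = 1/3*pi_1 + 4/15*pi_2 + 1/5*pi_3 + 2/5*pi_4
  pi_4 = 1/15*pi_1 + 1/15*pi_2 + 4/15*pi_3 + 1/5*pi_4
with normalization: pi_1 + pi_2 + pi_3 + pi_4 = 1.

Using the first 3 balance equations plus normalization, the linear system A*pi = b is:
  [-4/5, 4/15, 1/5, 1/15] . pi = 0
  [2/5, -3/5, 1/3, 1/3] . pi = 0
  [1/3, 4/15, -4/5, 2/5] . pi = 0
  [1, 1, 1, 1] . pi = 1

Solving yields:
  pi_1 = 335/1627
  pi_2 = 605/1627
  pi_3 = 913/3254
  pi_4 = 461/3254

Verification (pi * P):
  335/1627*1/5 + 605/1627*4/15 + 913/3254*1/5 + 461/3254*1/15 = 335/1627 = pi_1  (ok)
  335/1627*2/5 + 605/1627*2/5 + 913/3254*1/3 + 461/3254*1/3 = 605/1627 = pi_2  (ok)
  335/1627*1/3 + 605/1627*4/15 + 913/3254*1/5 + 461/3254*2/5 = 913/3254 = pi_3  (ok)
  335/1627*1/15 + 605/1627*1/15 + 913/3254*4/15 + 461/3254*1/5 = 461/3254 = pi_4  (ok)

Answer: 335/1627 605/1627 913/3254 461/3254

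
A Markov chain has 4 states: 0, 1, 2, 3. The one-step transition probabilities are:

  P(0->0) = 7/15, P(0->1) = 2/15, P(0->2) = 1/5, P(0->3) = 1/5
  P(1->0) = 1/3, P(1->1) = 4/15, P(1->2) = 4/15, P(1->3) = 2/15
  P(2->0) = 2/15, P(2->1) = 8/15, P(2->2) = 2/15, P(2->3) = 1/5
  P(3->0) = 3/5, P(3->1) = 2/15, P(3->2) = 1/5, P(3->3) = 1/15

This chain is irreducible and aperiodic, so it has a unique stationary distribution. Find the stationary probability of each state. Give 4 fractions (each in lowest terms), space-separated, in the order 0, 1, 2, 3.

The stationary distribution satisfies pi = pi * P, i.e.:
  pi_0 = 7/15*pi_0 + 1/3*pi_1 + 2/15*pi_2 + 3/5*pi_3
  pi_1 = 2/15*pi_0 + 4/15*pi_1 + 8/15*pi_2 + 2/15*pi_3
  pi_2 = 1/5*pi_0 + 4/15*pi_1 + 2/15*pi_2 + 1/5*pi_3
  pi_3 = 1/5*pi_0 + 2/15*pi_1 + 1/5*pi_2 + 1/15*pi_3
with normalization: pi_0 + pi_1 + pi_2 + pi_3 = 1.

Using the first 3 balance equations plus normalization, the linear system A*pi = b is:
  [-8/15, 1/3, 2/15, 3/5] . pi = 0
  [2/15, -11/15, 8/15, 2/15] . pi = 0
  [1/5, 4/15, -13/15, 1/5] . pi = 0
  [1, 1, 1, 1] . pi = 1

Solving yields:
  pi_0 = 1331/3434
  pi_1 = 25/101
  pi_2 = 41/202
  pi_3 = 278/1717

Verification (pi * P):
  1331/3434*7/15 + 25/101*1/3 + 41/202*2/15 + 278/1717*3/5 = 1331/3434 = pi_0  (ok)
  1331/3434*2/15 + 25/101*4/15 + 41/202*8/15 + 278/1717*2/15 = 25/101 = pi_1  (ok)
  1331/3434*1/5 + 25/101*4/15 + 41/202*2/15 + 278/1717*1/5 = 41/202 = pi_2  (ok)
  1331/3434*1/5 + 25/101*2/15 + 41/202*1/5 + 278/1717*1/15 = 278/1717 = pi_3  (ok)

Answer: 1331/3434 25/101 41/202 278/1717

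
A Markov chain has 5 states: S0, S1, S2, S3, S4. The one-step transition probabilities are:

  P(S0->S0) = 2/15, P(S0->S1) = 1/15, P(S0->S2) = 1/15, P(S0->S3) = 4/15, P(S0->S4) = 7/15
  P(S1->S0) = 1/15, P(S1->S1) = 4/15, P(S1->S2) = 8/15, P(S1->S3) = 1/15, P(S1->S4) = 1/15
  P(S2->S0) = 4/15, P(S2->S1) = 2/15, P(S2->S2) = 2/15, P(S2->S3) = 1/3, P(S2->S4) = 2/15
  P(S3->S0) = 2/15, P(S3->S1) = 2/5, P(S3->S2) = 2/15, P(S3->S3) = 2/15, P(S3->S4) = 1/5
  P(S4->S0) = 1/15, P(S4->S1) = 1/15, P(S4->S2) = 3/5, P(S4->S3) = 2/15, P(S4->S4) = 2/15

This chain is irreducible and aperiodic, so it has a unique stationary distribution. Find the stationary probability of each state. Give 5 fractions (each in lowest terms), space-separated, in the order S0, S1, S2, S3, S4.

The stationary distribution satisfies pi = pi * P, i.e.:
  pi_S0 = 2/15*pi_S0 + 1/15*pi_S1 + 4/15*pi_S2 + 2/15*pi_S3 + 1/15*pi_S4
  pi_S1 = 1/15*pi_S0 + 4/15*pi_S1 + 2/15*pi_S2 + 2/5*pi_S3 + 1/15*pi_S4
  pi_S2 = 1/15*pi_S0 + 8/15*pi_S1 + 2/15*pi_S2 + 2/15*pi_S3 + 3/5*pi_S4
  pi_S3 = 4/15*pi_S0 + 1/15*pi_S1 + 1/3*pi_S2 + 2/15*pi_S3 + 2/15*pi_S4
  pi_S4 = 7/15*pi_S0 + 1/15*pi_S1 + 2/15*pi_S2 + 1/5*pi_S3 + 2/15*pi_S4
with normalization: pi_S0 + pi_S1 + pi_S2 + pi_S3 + pi_S4 = 1.

Using the first 4 balance equations plus normalization, the linear system A*pi = b is:
  [-13/15, 1/15, 4/15, 2/15, 1/15] . pi = 0
  [1/15, -11/15, 2/15, 2/5, 1/15] . pi = 0
  [1/15, 8/15, -13/15, 2/15, 3/5] . pi = 0
  [4/15, 1/15, 1/3, -13/15, 2/15] . pi = 0
  [1, 1, 1, 1, 1] . pi = 1

Solving yields:
  pi_S0 = 4801/32777
  pi_S1 = 6201/32777
  pi_S2 = 9325/32777
  pi_S3 = 6462/32777
  pi_S4 = 5988/32777

Verification (pi * P):
  4801/32777*2/15 + 6201/32777*1/15 + 9325/32777*4/15 + 6462/32777*2/15 + 5988/32777*1/15 = 4801/32777 = pi_S0  (ok)
  4801/32777*1/15 + 6201/32777*4/15 + 9325/32777*2/15 + 6462/32777*2/5 + 5988/32777*1/15 = 6201/32777 = pi_S1  (ok)
  4801/32777*1/15 + 6201/32777*8/15 + 9325/32777*2/15 + 6462/32777*2/15 + 5988/32777*3/5 = 9325/32777 = pi_S2  (ok)
  4801/32777*4/15 + 6201/32777*1/15 + 9325/32777*1/3 + 6462/32777*2/15 + 5988/32777*2/15 = 6462/32777 = pi_S3  (ok)
  4801/32777*7/15 + 6201/32777*1/15 + 9325/32777*2/15 + 6462/32777*1/5 + 5988/32777*2/15 = 5988/32777 = pi_S4  (ok)

Answer: 4801/32777 6201/32777 9325/32777 6462/32777 5988/32777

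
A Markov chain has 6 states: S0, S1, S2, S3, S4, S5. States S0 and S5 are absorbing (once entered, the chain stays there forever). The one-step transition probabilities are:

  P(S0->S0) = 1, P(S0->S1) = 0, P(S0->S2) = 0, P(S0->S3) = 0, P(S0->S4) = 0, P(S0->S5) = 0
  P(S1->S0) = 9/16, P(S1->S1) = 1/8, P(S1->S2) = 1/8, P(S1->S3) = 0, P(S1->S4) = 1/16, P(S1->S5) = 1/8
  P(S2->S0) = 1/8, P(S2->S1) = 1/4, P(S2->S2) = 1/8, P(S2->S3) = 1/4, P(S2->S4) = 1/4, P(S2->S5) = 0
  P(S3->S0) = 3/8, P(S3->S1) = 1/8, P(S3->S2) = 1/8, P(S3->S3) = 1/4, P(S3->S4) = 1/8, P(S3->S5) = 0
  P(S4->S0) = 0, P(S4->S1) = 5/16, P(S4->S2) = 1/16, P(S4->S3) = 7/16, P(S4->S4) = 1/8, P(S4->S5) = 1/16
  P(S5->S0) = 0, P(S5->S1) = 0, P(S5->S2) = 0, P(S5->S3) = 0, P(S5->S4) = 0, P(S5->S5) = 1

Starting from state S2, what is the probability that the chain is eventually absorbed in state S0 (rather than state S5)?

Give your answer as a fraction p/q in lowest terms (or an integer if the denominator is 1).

Let a_i = P(absorbed in S0 | start in state i).
Boundary conditions: a_S0 = 1, a_S5 = 0.
For each transient state i, a_i = sum_j P(i->j) * a_j:
  a_S1 = 9/16*a_S0 + 1/8*a_S1 + 1/8*a_S2 + 0*a_S3 + 1/16*a_S4 + 1/8*a_S5
  a_S2 = 1/8*a_S0 + 1/4*a_S1 + 1/8*a_S2 + 1/4*a_S3 + 1/4*a_S4 + 0*a_S5
  a_S3 = 3/8*a_S0 + 1/8*a_S1 + 1/8*a_S2 + 1/4*a_S3 + 1/8*a_S4 + 0*a_S5
  a_S4 = 0*a_S0 + 5/16*a_S1 + 1/16*a_S2 + 7/16*a_S3 + 1/8*a_S4 + 1/16*a_S5

Substituting a_S0 = 1 and a_S5 = 0, rearrange to (I - Q) a = r where r[i] = P(i -> S0):
  [7/8, -1/8, 0, -1/16] . (a_S1, a_S2, a_S3, a_S4) = 9/16
  [-1/4, 7/8, -1/4, -1/4] . (a_S1, a_S2, a_S3, a_S4) = 1/8
  [-1/8, -1/8, 3/4, -1/8] . (a_S1, a_S2, a_S3, a_S4) = 3/8
  [-5/16, -1/16, -7/16, 7/8] . (a_S1, a_S2, a_S3, a_S4) = 0

Solving yields:
  a_S1 = 4919/5953
  a_S2 = 5211/5953
  a_S3 = 5476/5953
  a_S4 = 4867/5953

Starting state is S2, so the absorption probability is a_S2 = 5211/5953.

Answer: 5211/5953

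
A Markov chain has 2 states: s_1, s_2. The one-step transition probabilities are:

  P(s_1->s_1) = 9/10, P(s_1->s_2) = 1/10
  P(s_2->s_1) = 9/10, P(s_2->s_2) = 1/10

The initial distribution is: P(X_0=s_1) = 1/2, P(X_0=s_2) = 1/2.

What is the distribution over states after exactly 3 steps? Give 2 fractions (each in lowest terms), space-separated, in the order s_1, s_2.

Answer: 9/10 1/10

Derivation:
Propagating the distribution step by step (d_{t+1} = d_t * P):
d_0 = (s_1=1/2, s_2=1/2)
  d_1[s_1] = 1/2*9/10 + 1/2*9/10 = 9/10
  d_1[s_2] = 1/2*1/10 + 1/2*1/10 = 1/10
d_1 = (s_1=9/10, s_2=1/10)
  d_2[s_1] = 9/10*9/10 + 1/10*9/10 = 9/10
  d_2[s_2] = 9/10*1/10 + 1/10*1/10 = 1/10
d_2 = (s_1=9/10, s_2=1/10)
  d_3[s_1] = 9/10*9/10 + 1/10*9/10 = 9/10
  d_3[s_2] = 9/10*1/10 + 1/10*1/10 = 1/10
d_3 = (s_1=9/10, s_2=1/10)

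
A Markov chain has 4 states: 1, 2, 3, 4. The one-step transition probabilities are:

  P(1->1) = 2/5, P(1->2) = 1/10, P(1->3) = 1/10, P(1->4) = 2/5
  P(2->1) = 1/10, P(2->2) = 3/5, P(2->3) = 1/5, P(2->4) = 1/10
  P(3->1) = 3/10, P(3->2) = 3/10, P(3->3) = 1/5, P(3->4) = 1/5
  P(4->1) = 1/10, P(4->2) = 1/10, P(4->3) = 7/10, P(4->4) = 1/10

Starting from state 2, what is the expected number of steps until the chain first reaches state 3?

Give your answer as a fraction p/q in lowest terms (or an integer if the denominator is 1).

Answer: 35/9

Derivation:
Let h_i = expected steps to first reach 3 from state i.
Boundary: h_3 = 0.
First-step equations for the other states:
  h_1 = 1 + 2/5*h_1 + 1/10*h_2 + 1/10*h_3 + 2/5*h_4
  h_2 = 1 + 1/10*h_1 + 3/5*h_2 + 1/5*h_3 + 1/10*h_4
  h_4 = 1 + 1/10*h_1 + 1/10*h_2 + 7/10*h_3 + 1/10*h_4

Substituting h_3 = 0 and rearranging gives the linear system (I - Q) h = 1:
  [3/5, -1/10, -2/5] . (h_1, h_2, h_4) = 1
  [-1/10, 2/5, -1/10] . (h_1, h_2, h_4) = 1
  [-1/10, -1/10, 9/10] . (h_1, h_2, h_4) = 1

Solving yields:
  h_1 = 65/18
  h_2 = 35/9
  h_4 = 35/18

Starting state is 2, so the expected hitting time is h_2 = 35/9.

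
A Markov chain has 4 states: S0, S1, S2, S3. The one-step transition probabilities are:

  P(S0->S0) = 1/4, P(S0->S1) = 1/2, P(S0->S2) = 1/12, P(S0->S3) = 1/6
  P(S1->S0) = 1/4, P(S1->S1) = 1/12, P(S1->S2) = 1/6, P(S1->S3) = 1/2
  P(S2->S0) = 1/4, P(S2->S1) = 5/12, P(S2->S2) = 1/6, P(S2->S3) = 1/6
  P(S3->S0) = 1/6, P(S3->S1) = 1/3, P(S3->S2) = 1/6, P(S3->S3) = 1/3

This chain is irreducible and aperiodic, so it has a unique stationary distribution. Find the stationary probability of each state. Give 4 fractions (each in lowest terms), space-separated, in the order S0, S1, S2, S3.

Answer: 110/493 151/493 73/493 159/493

Derivation:
The stationary distribution satisfies pi = pi * P, i.e.:
  pi_S0 = 1/4*pi_S0 + 1/4*pi_S1 + 1/4*pi_S2 + 1/6*pi_S3
  pi_S1 = 1/2*pi_S0 + 1/12*pi_S1 + 5/12*pi_S2 + 1/3*pi_S3
  pi_S2 = 1/12*pi_S0 + 1/6*pi_S1 + 1/6*pi_S2 + 1/6*pi_S3
  pi_S3 = 1/6*pi_S0 + 1/2*pi_S1 + 1/6*pi_S2 + 1/3*pi_S3
with normalization: pi_S0 + pi_S1 + pi_S2 + pi_S3 = 1.

Using the first 3 balance equations plus normalization, the linear system A*pi = b is:
  [-3/4, 1/4, 1/4, 1/6] . pi = 0
  [1/2, -11/12, 5/12, 1/3] . pi = 0
  [1/12, 1/6, -5/6, 1/6] . pi = 0
  [1, 1, 1, 1] . pi = 1

Solving yields:
  pi_S0 = 110/493
  pi_S1 = 151/493
  pi_S2 = 73/493
  pi_S3 = 159/493

Verification (pi * P):
  110/493*1/4 + 151/493*1/4 + 73/493*1/4 + 159/493*1/6 = 110/493 = pi_S0  (ok)
  110/493*1/2 + 151/493*1/12 + 73/493*5/12 + 159/493*1/3 = 151/493 = pi_S1  (ok)
  110/493*1/12 + 151/493*1/6 + 73/493*1/6 + 159/493*1/6 = 73/493 = pi_S2  (ok)
  110/493*1/6 + 151/493*1/2 + 73/493*1/6 + 159/493*1/3 = 159/493 = pi_S3  (ok)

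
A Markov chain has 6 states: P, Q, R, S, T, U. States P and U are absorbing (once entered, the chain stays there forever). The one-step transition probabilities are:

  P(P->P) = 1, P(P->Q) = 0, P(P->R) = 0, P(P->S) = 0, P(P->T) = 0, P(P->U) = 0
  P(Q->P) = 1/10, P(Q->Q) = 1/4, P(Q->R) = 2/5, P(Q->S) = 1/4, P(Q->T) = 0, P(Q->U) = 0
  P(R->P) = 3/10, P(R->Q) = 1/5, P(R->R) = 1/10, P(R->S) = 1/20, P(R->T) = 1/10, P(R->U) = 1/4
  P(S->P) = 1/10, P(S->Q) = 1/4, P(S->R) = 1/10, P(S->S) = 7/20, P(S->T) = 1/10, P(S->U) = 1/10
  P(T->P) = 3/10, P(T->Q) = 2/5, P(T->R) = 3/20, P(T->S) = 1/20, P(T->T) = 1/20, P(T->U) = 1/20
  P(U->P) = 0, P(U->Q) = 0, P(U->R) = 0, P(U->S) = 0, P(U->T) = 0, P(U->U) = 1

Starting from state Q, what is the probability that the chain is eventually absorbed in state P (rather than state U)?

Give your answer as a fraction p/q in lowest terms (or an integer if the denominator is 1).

Let a_i = P(absorbed in P | start in state i).
Boundary conditions: a_P = 1, a_U = 0.
For each transient state i, a_i = sum_j P(i->j) * a_j:
  a_Q = 1/10*a_P + 1/4*a_Q + 2/5*a_R + 1/4*a_S + 0*a_T + 0*a_U
  a_R = 3/10*a_P + 1/5*a_Q + 1/10*a_R + 1/20*a_S + 1/10*a_T + 1/4*a_U
  a_S = 1/10*a_P + 1/4*a_Q + 1/10*a_R + 7/20*a_S + 1/10*a_T + 1/10*a_U
  a_T = 3/10*a_P + 2/5*a_Q + 3/20*a_R + 1/20*a_S + 1/20*a_T + 1/20*a_U

Substituting a_P = 1 and a_U = 0, rearrange to (I - Q) a = r where r[i] = P(i -> P):
  [3/4, -2/5, -1/4, 0] . (a_Q, a_R, a_S, a_T) = 1/10
  [-1/5, 9/10, -1/20, -1/10] . (a_Q, a_R, a_S, a_T) = 3/10
  [-1/4, -1/10, 13/20, -1/10] . (a_Q, a_R, a_S, a_T) = 1/10
  [-2/5, -3/20, -1/20, 19/20] . (a_Q, a_R, a_S, a_T) = 3/10

Solving yields:
  a_Q = 6972/10727
  a_R = 6337/10727
  a_S = 6486/10727
  a_T = 7665/10727

Starting state is Q, so the absorption probability is a_Q = 6972/10727.

Answer: 6972/10727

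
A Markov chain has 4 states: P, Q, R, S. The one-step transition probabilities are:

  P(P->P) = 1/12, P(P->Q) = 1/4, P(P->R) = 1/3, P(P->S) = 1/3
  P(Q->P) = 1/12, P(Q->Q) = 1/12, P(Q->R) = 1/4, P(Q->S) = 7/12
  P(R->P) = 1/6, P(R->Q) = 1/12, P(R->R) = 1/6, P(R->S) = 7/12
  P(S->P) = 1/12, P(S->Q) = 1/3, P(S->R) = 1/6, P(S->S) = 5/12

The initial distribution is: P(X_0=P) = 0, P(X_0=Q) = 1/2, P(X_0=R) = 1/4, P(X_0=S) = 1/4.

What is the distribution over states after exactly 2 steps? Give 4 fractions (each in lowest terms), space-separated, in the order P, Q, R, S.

Propagating the distribution step by step (d_{t+1} = d_t * P):
d_0 = (P=0, Q=1/2, R=1/4, S=1/4)
  d_1[P] = 0*1/12 + 1/2*1/12 + 1/4*1/6 + 1/4*1/12 = 5/48
  d_1[Q] = 0*1/4 + 1/2*1/12 + 1/4*1/12 + 1/4*1/3 = 7/48
  d_1[R] = 0*1/3 + 1/2*1/4 + 1/4*1/6 + 1/4*1/6 = 5/24
  d_1[S] = 0*1/3 + 1/2*7/12 + 1/4*7/12 + 1/4*5/12 = 13/24
d_1 = (P=5/48, Q=7/48, R=5/24, S=13/24)
  d_2[P] = 5/48*1/12 + 7/48*1/12 + 5/24*1/6 + 13/24*1/12 = 29/288
  d_2[Q] = 5/48*1/4 + 7/48*1/12 + 5/24*1/12 + 13/24*1/3 = 17/72
  d_2[R] = 5/48*1/3 + 7/48*1/4 + 5/24*1/6 + 13/24*1/6 = 113/576
  d_2[S] = 5/48*1/3 + 7/48*7/12 + 5/24*7/12 + 13/24*5/12 = 269/576
d_2 = (P=29/288, Q=17/72, R=113/576, S=269/576)

Answer: 29/288 17/72 113/576 269/576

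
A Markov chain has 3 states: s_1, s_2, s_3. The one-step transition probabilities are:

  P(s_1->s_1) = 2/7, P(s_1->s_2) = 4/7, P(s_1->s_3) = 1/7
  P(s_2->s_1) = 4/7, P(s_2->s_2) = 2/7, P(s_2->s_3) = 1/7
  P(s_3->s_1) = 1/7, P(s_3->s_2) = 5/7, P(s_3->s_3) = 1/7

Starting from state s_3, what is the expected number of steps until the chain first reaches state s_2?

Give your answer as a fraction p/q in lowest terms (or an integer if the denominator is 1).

Answer: 42/29

Derivation:
Let h_i = expected steps to first reach s_2 from state i.
Boundary: h_s_2 = 0.
First-step equations for the other states:
  h_s_1 = 1 + 2/7*h_s_1 + 4/7*h_s_2 + 1/7*h_s_3
  h_s_3 = 1 + 1/7*h_s_1 + 5/7*h_s_2 + 1/7*h_s_3

Substituting h_s_2 = 0 and rearranging gives the linear system (I - Q) h = 1:
  [5/7, -1/7] . (h_s_1, h_s_3) = 1
  [-1/7, 6/7] . (h_s_1, h_s_3) = 1

Solving yields:
  h_s_1 = 49/29
  h_s_3 = 42/29

Starting state is s_3, so the expected hitting time is h_s_3 = 42/29.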